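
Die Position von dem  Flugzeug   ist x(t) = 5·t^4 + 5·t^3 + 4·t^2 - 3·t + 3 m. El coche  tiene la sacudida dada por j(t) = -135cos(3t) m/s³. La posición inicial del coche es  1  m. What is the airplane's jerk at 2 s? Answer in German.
Um dies zu lösen, müssen wir 3 Ableitungen unserer Gleichung für die Position x(t) = 5·t^4 + 5·t^3 + 4·t^2 - 3·t + 3 nehmen. Mit d/dt von x(t) finden wir v(t) = 20·t^3 + 15·t^2 + 8·t - 3. Durch Ableiten von der Geschwindigkeit erhalten wir die Beschleunigung: a(t) = 60·t^2 + 30·t + 8. Mit d/dt von a(t) finden wir j(t) = 120·t + 30. Aus der Gleichung für den Ruck j(t) = 120·t + 30, setzen wir t = 2 ein und erhalten j = 270.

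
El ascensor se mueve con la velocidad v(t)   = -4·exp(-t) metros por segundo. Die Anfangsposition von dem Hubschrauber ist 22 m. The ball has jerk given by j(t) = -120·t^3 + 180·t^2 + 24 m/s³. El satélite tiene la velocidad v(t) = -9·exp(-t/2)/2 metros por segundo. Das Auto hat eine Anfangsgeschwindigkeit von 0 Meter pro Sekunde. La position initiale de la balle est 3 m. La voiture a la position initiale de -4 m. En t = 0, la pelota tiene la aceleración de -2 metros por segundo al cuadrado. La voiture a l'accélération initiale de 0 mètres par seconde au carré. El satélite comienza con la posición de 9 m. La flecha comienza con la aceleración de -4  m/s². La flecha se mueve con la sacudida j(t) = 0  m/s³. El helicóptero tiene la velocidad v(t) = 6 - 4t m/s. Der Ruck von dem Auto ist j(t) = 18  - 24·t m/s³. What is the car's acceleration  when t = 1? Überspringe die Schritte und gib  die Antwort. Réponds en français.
La réponse est 6.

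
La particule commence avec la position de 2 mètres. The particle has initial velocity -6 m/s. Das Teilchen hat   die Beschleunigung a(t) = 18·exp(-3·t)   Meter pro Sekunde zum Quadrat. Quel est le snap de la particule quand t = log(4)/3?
En partant de l'accélération a(t) = 18·exp(-3·t), nous prenons 2 dérivées. En prenant d/dt de a(t), nous trouvons j(t) = -54·exp(-3·t). La dérivée du jerk donne le snap: s(t) = 162·exp(-3·t). En utilisant s(t) = 162·exp(-3·t) et en substituant t = log(4)/3, nous trouvons s = 81/2.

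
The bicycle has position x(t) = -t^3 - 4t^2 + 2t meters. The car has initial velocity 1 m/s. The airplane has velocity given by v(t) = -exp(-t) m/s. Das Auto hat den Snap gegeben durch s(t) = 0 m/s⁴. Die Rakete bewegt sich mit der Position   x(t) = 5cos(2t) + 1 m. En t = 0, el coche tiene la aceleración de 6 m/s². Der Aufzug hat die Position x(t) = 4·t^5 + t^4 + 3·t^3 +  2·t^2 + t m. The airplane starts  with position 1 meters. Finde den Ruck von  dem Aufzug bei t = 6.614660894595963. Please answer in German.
Um dies zu lösen, müssen wir 3 Ableitungen unserer Gleichung für die Position x(t) = 4·t^5 + t^4 + 3·t^3 + 2·t^2 + t nehmen. Mit d/dt von x(t) finden wir v(t) = 20·t^4 + 4·t^3 + 9·t^2 + 4·t + 1. Durch Ableiten von der Geschwindigkeit erhalten wir die Beschleunigung: a(t) = 80·t^3 + 12·t^2 + 18·t + 4. Mit d/dt von a(t) finden wir j(t) = 240·t^2 + 24·t + 18. Wir haben den Ruck j(t) = 240·t^2 + 24·t + 18. Durch Einsetzen von t = 6.614660894595963: j(6.614660894595963) = 10677.6491615896.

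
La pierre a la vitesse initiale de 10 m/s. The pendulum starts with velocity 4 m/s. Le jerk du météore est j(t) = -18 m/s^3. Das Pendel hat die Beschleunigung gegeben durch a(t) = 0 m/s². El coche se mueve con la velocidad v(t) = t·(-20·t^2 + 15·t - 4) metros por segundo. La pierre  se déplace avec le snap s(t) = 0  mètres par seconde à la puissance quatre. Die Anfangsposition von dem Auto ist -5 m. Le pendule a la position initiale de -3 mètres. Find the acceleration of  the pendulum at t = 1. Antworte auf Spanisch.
De la ecuación de la aceleración a(t) = 0, sustituimos t = 1 para obtener a = 0.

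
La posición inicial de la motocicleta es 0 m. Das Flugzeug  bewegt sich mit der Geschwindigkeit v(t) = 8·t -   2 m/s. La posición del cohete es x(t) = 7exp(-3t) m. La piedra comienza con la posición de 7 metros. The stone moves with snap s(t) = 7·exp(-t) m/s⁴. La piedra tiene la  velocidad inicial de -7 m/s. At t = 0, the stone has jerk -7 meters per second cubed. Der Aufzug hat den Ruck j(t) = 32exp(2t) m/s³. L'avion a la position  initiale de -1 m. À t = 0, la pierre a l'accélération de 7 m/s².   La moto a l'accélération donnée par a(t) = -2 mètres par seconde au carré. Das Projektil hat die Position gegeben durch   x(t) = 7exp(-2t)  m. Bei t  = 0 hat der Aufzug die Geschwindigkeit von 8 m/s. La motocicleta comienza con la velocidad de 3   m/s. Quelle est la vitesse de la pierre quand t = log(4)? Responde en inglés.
We must find the integral of our snap equation s(t) = 7·exp(-t) 3 times. Finding the integral of s(t) and using j(0) = -7: j(t) = -7·exp(-t). Integrating jerk and using the initial condition a(0) = 7, we get a(t) = 7·exp(-t). The antiderivative of acceleration, with v(0) = -7, gives velocity: v(t) = -7·exp(-t). Using v(t) = -7·exp(-t) and substituting t = log(4), we find v = -7/4.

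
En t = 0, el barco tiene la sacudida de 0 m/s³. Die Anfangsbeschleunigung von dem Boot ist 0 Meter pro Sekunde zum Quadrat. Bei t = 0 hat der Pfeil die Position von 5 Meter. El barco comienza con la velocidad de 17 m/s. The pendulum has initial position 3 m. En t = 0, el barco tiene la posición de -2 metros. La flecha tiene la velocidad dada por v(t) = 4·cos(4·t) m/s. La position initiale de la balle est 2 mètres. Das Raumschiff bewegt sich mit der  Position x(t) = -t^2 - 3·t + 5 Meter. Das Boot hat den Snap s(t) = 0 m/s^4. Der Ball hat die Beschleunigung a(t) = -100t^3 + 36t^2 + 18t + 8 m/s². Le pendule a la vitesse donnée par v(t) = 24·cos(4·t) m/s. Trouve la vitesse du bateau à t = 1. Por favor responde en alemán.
Ausgehend von dem Snap s(t) = 0, nehmen wir 3 Integrale. Durch Integration von dem Snap und Verwendung der Anfangsbedingung j(0) = 0, erhalten wir j(t) = 0. Mit ∫j(t)dt und Anwendung von a(0) = 0, finden wir a(t) = 0. Mit ∫a(t)dt und Anwendung von v(0) = 17, finden wir v(t) = 17. Mit v(t) = 17 und Einsetzen von t = 1, finden wir v = 17.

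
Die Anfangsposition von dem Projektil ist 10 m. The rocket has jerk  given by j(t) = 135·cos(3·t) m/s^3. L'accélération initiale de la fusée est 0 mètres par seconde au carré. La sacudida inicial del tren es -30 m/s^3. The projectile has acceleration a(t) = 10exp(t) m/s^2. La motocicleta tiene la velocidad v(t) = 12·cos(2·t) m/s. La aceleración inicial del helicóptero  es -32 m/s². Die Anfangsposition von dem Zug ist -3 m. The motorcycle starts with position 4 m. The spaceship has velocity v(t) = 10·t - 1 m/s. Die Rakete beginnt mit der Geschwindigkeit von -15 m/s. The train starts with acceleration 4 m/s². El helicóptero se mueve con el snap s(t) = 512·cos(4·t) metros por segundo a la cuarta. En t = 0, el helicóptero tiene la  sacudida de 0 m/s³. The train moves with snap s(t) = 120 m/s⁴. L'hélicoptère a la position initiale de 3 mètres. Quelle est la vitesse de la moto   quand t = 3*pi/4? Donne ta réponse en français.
De l'équation de la vitesse v(t) = 12·cos(2·t), nous substituons t = 3*pi/4 pour obtenir v = 0.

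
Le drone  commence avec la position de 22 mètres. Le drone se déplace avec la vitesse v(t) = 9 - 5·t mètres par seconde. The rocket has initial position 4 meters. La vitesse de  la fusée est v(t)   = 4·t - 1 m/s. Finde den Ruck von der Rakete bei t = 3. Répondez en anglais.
To solve this, we need to take 2 derivatives of our velocity equation v(t) = 4·t - 1. Differentiating velocity, we get acceleration: a(t) = 4. Taking d/dt of a(t), we find j(t) = 0. From the given jerk equation j(t) = 0, we substitute t = 3 to get j = 0.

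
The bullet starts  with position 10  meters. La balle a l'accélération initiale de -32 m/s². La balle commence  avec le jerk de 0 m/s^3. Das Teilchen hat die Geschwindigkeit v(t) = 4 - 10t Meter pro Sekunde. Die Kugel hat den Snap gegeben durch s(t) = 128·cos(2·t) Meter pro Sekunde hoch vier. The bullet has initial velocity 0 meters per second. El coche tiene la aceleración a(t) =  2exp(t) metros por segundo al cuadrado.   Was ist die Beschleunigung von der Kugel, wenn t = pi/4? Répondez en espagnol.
Debemos encontrar la antiderivada de nuestra ecuación del snap s(t) = 128·cos(2·t) 2 veces. La antiderivada del snap es la sacudida. Usando j(0) = 0, obtenemos j(t) = 64·sin(2·t). Integrando la sacudida y usando la condición inicial a(0) = -32, obtenemos a(t) = -32·cos(2·t). Tenemos la aceleración a(t) = -32·cos(2·t). Sustituyendo t = pi/4: a(pi/4) = 0.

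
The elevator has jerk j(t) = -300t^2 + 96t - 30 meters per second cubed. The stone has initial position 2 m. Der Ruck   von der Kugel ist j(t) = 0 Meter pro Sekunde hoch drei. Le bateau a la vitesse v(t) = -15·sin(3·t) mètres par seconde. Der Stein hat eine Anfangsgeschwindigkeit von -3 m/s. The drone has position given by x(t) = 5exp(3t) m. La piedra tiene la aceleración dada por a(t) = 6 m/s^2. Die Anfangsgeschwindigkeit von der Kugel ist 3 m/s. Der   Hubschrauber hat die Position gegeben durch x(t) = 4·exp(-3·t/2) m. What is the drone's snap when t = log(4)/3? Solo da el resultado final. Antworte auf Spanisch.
La respuesta es 1620.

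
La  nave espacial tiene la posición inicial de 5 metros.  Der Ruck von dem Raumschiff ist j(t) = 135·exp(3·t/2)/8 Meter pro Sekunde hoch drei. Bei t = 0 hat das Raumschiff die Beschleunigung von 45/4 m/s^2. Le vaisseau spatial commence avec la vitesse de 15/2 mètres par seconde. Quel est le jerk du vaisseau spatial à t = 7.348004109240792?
Nous avons le jerk j(t) = 135·exp(3·t/2)/8. En substituant t = 7.348004109240792: j(7.348004109240792) = 1032857.09693647.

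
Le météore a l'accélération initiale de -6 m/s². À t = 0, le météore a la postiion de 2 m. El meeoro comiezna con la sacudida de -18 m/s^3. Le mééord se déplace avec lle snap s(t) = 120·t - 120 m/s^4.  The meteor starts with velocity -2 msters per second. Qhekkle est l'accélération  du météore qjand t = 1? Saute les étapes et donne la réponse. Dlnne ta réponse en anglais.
At t = 1, a = -64.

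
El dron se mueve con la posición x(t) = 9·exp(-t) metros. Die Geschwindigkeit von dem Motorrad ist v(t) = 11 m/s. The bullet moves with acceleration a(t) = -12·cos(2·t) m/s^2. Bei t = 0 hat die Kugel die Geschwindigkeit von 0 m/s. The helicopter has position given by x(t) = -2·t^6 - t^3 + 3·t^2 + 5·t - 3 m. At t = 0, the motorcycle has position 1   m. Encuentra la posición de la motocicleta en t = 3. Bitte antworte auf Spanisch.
Debemos encontrar la antiderivada de nuestra ecuación de la velocidad v(t) = 11 1 vez. Integrando la velocidad y usando la condición inicial x(0) = 1, obtenemos x(t) = 11·t + 1. Usando x(t) = 11·t + 1 y sustituyendo t = 3, encontramos x = 34.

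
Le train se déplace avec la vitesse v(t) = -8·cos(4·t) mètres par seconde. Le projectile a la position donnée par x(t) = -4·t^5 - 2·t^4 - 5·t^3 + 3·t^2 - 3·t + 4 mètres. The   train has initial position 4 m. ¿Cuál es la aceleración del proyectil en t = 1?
Para resolver esto, necesitamos tomar 2 derivadas de nuestra ecuación de la posición x(t) = -4·t^5 - 2·t^4 - 5·t^3 + 3·t^2 - 3·t + 4. Derivando la posición, obtenemos la velocidad: v(t) = -20·t^4 - 8·t^3 - 15·t^2 + 6·t - 3. Derivando la velocidad, obtenemos la aceleración: a(t) = -80·t^3 - 24·t^2 - 30·t + 6. Tenemos la aceleración a(t) = -80·t^3 - 24·t^2 - 30·t + 6. Sustituyendo t = 1: a(1) = -128.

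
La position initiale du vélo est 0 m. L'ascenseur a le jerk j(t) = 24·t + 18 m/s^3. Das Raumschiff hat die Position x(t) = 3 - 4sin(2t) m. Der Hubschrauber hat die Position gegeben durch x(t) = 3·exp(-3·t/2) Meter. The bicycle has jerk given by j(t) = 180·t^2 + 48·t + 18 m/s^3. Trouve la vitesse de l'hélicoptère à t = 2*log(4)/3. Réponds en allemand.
Um dies zu lösen, müssen wir 1 Ableitung unserer Gleichung für die Position x(t) = 3·exp(-3·t/2) nehmen. Mit d/dt von x(t) finden wir v(t) = -9·exp(-3·t/2)/2. Mit v(t) = -9·exp(-3·t/2)/2 und Einsetzen von t = 2*log(4)/3, finden wir v = -9/8.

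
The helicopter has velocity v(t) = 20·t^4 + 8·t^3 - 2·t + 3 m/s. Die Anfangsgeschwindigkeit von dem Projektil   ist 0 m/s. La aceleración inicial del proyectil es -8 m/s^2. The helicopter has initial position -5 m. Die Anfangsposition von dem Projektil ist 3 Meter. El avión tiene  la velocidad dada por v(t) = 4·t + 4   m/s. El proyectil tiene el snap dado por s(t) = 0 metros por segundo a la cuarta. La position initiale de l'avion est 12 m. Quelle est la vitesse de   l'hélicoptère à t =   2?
De l'équation de la vitesse v(t) = 20·t^4 + 8·t^3 - 2·t + 3, nous substituons t = 2 pour obtenir v = 383.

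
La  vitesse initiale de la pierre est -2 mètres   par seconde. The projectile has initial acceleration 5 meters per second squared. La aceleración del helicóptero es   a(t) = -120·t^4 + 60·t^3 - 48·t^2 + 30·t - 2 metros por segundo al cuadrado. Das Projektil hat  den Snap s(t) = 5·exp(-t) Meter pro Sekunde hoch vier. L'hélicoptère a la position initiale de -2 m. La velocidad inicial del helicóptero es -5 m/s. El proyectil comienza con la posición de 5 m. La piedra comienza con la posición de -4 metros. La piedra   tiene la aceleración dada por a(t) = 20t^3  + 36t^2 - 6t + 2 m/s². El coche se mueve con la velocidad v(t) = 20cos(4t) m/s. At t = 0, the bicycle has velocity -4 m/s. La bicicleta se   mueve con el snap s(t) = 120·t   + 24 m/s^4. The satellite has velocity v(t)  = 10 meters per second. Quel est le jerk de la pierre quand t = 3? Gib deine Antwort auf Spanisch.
Para resolver esto, necesitamos tomar 1 derivada de nuestra ecuación de la aceleración a(t) = 20·t^3 + 36·t^2 - 6·t + 2. Tomando d/dt de a(t), encontramos j(t) = 60·t^2 + 72·t - 6. Tenemos la sacudida j(t) = 60·t^2 + 72·t - 6. Sustituyendo t = 3: j(3) = 750.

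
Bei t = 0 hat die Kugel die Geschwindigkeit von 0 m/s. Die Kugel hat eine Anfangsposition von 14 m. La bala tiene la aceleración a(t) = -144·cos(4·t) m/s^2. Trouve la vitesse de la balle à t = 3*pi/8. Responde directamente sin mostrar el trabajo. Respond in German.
Bei t = 3*pi/8, v = 36.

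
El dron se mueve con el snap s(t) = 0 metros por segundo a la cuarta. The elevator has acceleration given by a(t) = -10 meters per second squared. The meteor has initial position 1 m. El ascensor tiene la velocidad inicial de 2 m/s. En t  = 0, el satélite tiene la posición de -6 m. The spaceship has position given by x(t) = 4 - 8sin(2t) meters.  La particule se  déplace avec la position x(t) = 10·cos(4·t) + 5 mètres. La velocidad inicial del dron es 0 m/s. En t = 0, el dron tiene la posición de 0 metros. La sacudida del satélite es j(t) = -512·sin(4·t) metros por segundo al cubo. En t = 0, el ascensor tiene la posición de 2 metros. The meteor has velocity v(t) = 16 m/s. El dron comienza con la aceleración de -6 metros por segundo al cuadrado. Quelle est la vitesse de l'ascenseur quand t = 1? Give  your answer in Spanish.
Necesitamos integrar nuestra ecuación de la aceleración a(t) = -10 1 vez. La integral de la aceleración es la velocidad. Usando v(0) = 2, obtenemos v(t) = 2 - 10·t. Tenemos la velocidad v(t) = 2 - 10·t. Sustituyendo t = 1: v(1) = -8.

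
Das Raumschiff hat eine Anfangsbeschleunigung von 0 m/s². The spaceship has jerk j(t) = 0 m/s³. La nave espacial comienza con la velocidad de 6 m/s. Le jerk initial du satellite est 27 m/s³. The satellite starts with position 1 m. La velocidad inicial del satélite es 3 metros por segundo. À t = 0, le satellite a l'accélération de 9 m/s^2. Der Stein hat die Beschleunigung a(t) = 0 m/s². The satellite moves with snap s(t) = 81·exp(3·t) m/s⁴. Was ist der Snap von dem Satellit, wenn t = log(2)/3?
Aus der Gleichung für den Snap s(t) = 81·exp(3·t), setzen wir t = log(2)/3 ein und erhalten s = 162.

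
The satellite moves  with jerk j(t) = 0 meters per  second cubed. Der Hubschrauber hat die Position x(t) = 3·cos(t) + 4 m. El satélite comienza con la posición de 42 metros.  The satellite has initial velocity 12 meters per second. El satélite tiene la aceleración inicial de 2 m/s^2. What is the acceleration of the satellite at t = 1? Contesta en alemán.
Um dies zu lösen, müssen wir 1 Stammfunktion unserer Gleichung für den Ruck j(t) = 0 finden. Durch Integration von dem Ruck und Verwendung der Anfangsbedingung a(0) = 2, erhalten wir a(t) = 2. Wir haben die Beschleunigung a(t) = 2. Durch Einsetzen von t = 1: a(1) = 2.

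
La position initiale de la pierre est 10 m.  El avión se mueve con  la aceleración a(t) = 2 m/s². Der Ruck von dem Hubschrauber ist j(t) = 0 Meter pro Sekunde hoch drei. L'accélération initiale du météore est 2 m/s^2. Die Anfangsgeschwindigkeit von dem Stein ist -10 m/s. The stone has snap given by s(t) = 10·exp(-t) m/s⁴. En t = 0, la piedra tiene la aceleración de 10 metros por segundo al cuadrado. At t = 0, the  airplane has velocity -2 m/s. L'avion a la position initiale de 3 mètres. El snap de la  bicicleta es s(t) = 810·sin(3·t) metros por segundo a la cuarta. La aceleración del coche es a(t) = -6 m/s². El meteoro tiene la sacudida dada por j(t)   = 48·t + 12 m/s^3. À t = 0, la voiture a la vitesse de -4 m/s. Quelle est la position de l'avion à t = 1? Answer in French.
Pour résoudre ceci, nous devons prendre 2 primitives de notre équation de l'accélération a(t) = 2. La primitive de l'accélération est la vitesse. En utilisant v(0) = -2, nous obtenons v(t) = 2·t - 2. La primitive de la vitesse, avec x(0) = 3, donne la position: x(t) = t^2 - 2·t + 3. En utilisant x(t) = t^2 - 2·t + 3 et en substituant t = 1, nous trouvons x = 2.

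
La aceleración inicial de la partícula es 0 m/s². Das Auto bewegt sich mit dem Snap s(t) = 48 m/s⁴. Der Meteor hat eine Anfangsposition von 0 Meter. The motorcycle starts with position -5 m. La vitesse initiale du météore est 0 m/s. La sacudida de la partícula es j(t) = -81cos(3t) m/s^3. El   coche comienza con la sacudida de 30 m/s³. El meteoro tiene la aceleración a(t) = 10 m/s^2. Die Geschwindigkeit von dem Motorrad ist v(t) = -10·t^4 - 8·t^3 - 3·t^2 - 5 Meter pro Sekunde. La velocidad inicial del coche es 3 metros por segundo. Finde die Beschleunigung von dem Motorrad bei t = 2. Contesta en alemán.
Um dies zu lösen, müssen wir 1 Ableitung unserer Gleichung für die Geschwindigkeit v(t) = -10·t^4 - 8·t^3 - 3·t^2 - 5 nehmen. Mit d/dt von v(t) finden wir a(t) = -40·t^3 - 24·t^2 - 6·t. Mit a(t) = -40·t^3 - 24·t^2 - 6·t und Einsetzen von t = 2, finden wir a = -428.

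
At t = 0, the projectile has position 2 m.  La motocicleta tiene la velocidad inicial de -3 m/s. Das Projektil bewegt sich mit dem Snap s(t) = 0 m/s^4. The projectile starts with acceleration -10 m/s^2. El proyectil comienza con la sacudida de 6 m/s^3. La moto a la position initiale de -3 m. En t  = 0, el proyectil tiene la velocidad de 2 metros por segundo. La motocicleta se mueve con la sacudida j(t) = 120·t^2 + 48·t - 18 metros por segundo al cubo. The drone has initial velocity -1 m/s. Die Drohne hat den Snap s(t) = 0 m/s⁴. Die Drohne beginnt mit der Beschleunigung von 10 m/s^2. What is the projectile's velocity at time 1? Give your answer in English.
To solve this, we need to take 3 antiderivatives of our snap equation s(t) = 0. Taking ∫s(t)dt and applying j(0) = 6, we find j(t) = 6. The antiderivative of jerk, with a(0) = -10, gives acceleration: a(t) = 6·t - 10. Finding the antiderivative of a(t) and using v(0) = 2: v(t) = 3·t^2 - 10·t + 2. We have velocity v(t) = 3·t^2 - 10·t + 2. Substituting t = 1: v(1) = -5.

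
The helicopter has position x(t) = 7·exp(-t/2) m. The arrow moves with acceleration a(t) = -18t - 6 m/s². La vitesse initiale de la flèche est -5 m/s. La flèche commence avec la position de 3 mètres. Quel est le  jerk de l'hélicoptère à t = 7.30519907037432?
En partant de la position x(t) = 7·exp(-t/2), nous prenons 3 dérivées. La dérivée de la position donne la vitesse: v(t) = -7·exp(-t/2)/2. La dérivée de la vitesse donne l'accélération: a(t) = 7·exp(-t/2)/4. En prenant d/dt de a(t), nous trouvons j(t) = -7·exp(-t/2)/8. En utilisant j(t) = -7·exp(-t/2)/8 et en substituant t = 7.30519907037432, nous trouvons j = -0.0226831952090642.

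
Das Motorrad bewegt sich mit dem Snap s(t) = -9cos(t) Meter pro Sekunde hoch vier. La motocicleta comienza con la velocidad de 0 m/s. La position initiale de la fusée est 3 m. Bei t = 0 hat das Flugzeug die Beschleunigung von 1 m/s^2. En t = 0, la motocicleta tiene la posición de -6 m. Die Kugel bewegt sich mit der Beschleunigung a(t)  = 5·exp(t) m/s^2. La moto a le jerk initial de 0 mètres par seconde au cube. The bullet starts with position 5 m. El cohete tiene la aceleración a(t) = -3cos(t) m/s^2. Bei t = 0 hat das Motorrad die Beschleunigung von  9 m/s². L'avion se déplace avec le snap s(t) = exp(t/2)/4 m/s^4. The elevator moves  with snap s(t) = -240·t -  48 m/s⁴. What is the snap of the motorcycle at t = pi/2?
We have snap s(t) = -9·cos(t). Substituting t = pi/2: s(pi/2) = 0.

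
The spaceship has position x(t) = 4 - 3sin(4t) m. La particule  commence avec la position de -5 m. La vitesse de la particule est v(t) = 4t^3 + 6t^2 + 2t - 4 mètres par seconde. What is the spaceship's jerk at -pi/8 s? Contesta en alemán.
Ausgehend von der Position x(t) = 4 - 3·sin(4·t), nehmen wir 3 Ableitungen. Die Ableitung von der Position ergibt die Geschwindigkeit: v(t) = -12·cos(4·t). Mit d/dt von v(t) finden wir a(t) = 48·sin(4·t). Die Ableitung von der Beschleunigung ergibt den Ruck: j(t) = 192·cos(4·t). Aus der Gleichung für den Ruck j(t) = 192·cos(4·t), setzen wir t = -pi/8 ein und erhalten j = 0.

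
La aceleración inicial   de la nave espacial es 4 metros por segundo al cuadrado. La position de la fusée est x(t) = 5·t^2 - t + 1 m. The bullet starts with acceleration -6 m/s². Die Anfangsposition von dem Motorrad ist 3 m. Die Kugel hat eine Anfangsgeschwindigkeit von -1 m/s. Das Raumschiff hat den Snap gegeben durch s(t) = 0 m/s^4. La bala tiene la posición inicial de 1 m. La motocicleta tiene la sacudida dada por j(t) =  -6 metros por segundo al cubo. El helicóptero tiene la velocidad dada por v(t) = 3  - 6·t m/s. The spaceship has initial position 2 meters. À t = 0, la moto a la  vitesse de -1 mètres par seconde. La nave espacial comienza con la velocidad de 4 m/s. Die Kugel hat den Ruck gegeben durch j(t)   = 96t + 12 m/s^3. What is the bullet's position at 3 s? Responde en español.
Partiendo de la sacudida j(t) = 96·t + 12, tomamos 3 antiderivadas. La antiderivada de la sacudida es la aceleración. Usando a(0) = -6, obtenemos a(t) = 48·t^2 + 12·t - 6. La antiderivada de la aceleración, con v(0) = -1, da la velocidad: v(t) = 16·t^3 + 6·t^2 - 6·t - 1. La antiderivada de la velocidad es la posición. Usando x(0) = 1, obtenemos x(t) = 4·t^4 + 2·t^3 - 3·t^2 - t + 1. Tenemos la posición x(t) = 4·t^4 + 2·t^3 - 3·t^2 - t + 1. Sustituyendo t = 3: x(3) = 349.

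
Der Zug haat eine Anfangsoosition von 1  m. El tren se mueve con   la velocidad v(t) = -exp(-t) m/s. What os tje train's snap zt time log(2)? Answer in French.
Nous devons dériver notre équation de la vitesse v(t) = -exp(-t) 3 fois. En dérivant la vitesse, nous obtenons l'accélération: a(t) = exp(-t). La dérivée de l'accélération donne le jerk: j(t) = -exp(-t). En dérivant le jerk, nous obtenons le snap: s(t) = exp(-t). De l'équation du snap s(t) = exp(-t), nous substituons t = log(2) pour obtenir s = 1/2.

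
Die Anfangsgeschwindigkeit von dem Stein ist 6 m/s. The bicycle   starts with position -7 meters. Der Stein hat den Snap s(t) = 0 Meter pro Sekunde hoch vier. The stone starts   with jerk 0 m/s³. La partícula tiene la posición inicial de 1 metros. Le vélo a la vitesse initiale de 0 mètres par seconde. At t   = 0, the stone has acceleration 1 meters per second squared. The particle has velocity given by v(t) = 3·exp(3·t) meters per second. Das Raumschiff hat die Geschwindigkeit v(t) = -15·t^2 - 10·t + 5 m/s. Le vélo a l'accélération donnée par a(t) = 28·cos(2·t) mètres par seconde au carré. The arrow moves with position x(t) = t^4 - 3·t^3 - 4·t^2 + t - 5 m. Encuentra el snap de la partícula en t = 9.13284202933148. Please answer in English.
We must differentiate our velocity equation v(t) = 3·exp(3·t) 3 times. Differentiating velocity, we get acceleration: a(t) = 9·exp(3·t). Taking d/dt of a(t), we find j(t) = 27·exp(3·t). Taking d/dt of j(t), we find s(t) = 81·exp(3·t). Using s(t) = 81·exp(3·t) and substituting t = 9.13284202933148, we find s = 64196848887258.3.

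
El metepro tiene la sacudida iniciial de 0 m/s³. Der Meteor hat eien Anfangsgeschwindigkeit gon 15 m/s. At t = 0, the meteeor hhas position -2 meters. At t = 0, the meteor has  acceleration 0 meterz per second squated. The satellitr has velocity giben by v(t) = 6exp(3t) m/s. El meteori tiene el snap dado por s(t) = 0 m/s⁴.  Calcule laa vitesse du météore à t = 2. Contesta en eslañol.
Para resolver esto, necesitamos tomar 3 antiderivadas de nuestra ecuación del snap s(t) = 0. Tomando ∫s(t)dt y aplicando j(0) = 0, encontramos j(t) = 0. La integral de la sacudida es la aceleración. Usando a(0) = 0, obtenemos a(t) = 0. La integral de la aceleración, con v(0) = 15, da la velocidad: v(t) = 15. Tenemos la velocidad v(t) = 15. Sustituyendo t = 2: v(2) = 15.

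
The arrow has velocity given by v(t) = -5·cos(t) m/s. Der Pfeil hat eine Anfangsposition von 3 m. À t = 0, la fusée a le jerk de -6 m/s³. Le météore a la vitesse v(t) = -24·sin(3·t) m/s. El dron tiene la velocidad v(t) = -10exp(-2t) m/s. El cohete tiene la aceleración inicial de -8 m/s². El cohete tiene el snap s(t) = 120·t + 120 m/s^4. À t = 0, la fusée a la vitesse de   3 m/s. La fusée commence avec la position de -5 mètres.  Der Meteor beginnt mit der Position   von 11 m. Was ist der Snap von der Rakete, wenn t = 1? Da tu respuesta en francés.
Nous avons le snap s(t) = 120·t + 120. En substituant t = 1: s(1) = 240.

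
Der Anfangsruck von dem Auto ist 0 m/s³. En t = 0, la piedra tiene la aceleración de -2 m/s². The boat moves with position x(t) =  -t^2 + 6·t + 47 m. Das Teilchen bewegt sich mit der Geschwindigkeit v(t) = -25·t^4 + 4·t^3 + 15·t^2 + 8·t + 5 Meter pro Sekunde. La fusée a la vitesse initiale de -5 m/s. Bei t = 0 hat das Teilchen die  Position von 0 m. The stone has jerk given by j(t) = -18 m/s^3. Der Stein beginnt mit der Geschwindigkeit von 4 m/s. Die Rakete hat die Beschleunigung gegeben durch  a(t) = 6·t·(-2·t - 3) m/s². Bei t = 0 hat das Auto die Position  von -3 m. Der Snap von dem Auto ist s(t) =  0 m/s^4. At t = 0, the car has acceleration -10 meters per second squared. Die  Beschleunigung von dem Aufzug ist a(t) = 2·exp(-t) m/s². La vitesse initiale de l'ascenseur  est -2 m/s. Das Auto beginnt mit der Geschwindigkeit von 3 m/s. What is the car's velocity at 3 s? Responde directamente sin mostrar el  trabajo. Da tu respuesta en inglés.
At t = 3, v = -27.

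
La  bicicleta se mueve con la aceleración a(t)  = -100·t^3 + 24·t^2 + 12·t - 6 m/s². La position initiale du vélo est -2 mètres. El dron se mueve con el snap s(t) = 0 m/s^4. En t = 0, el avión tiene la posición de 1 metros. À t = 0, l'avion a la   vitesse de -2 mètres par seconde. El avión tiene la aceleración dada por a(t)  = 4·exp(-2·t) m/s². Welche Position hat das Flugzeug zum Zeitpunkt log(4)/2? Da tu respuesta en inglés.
To solve this, we need to take 2 integrals of our acceleration equation a(t) = 4·exp(-2·t). The integral of acceleration is velocity. Using v(0) = -2, we get v(t) = -2·exp(-2·t). The integral of velocity is position. Using x(0) = 1, we get x(t) = exp(-2·t). From the given position equation x(t) = exp(-2·t), we substitute t = log(4)/2 to get x = 1/4.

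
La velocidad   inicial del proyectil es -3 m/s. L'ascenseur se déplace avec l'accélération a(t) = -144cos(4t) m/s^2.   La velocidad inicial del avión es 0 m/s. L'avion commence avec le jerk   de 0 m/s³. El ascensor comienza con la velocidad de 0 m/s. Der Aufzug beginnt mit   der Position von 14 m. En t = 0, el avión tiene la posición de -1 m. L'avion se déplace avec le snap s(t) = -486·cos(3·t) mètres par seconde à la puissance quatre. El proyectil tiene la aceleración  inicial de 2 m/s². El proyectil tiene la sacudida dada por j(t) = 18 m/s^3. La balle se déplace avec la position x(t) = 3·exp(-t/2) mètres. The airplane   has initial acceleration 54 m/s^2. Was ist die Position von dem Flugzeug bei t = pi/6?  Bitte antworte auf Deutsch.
Ausgehend von dem Snap s(t) = -486·cos(3·t), nehmen wir 4 Stammfunktionen. Durch Integration von dem Snap und Verwendung der Anfangsbedingung j(0) = 0, erhalten wir j(t) = -162·sin(3·t). Die Stammfunktion von dem Ruck, mit a(0) = 54, ergibt die Beschleunigung: a(t) = 54·cos(3·t). Durch Integration von der Beschleunigung und Verwendung der Anfangsbedingung v(0) = 0, erhalten wir v(t) = 18·sin(3·t). Das Integral von der Geschwindigkeit ist die Position. Mit x(0) = -1 erhalten wir x(t) = 5 - 6·cos(3·t). Mit x(t) = 5 - 6·cos(3·t) und Einsetzen von t = pi/6, finden wir x = 5.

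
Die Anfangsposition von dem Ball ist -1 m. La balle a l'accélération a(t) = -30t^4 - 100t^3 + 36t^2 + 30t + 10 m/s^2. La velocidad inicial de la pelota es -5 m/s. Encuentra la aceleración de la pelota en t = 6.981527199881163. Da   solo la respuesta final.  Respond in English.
At t = 6.981527199881163, a = -103327.682042047.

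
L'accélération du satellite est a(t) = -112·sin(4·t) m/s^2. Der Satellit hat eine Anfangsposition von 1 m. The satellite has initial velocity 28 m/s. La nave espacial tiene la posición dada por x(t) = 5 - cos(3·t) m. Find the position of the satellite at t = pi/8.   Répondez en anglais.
To find the answer, we compute 2 antiderivatives of a(t) = -112·sin(4·t). Taking ∫a(t)dt and applying v(0) = 28, we find v(t) = 28·cos(4·t). The integral of velocity, with x(0) = 1, gives position: x(t) = 7·sin(4·t) + 1. Using x(t) = 7·sin(4·t) + 1 and substituting t = pi/8, we find x = 8.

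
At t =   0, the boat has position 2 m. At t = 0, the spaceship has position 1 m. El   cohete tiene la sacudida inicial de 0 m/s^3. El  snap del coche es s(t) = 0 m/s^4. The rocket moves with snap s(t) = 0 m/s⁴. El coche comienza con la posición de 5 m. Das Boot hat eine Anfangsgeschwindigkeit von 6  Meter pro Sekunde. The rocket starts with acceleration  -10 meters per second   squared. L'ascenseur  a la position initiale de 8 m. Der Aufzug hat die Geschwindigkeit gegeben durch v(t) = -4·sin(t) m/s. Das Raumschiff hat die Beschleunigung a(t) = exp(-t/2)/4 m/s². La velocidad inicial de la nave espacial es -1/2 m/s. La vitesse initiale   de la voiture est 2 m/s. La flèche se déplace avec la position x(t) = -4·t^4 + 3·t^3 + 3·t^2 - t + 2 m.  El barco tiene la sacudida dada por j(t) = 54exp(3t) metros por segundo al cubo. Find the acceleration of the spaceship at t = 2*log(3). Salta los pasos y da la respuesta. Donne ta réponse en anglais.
The answer is 1/12.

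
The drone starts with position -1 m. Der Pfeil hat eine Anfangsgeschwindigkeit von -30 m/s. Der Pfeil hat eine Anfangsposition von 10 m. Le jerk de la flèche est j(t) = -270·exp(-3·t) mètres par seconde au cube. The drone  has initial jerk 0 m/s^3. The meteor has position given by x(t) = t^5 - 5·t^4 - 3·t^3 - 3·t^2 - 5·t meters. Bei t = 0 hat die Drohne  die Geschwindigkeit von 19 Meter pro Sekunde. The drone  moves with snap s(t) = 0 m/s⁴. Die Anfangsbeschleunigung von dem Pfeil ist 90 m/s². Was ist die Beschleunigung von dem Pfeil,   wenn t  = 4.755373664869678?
Um dies zu lösen, müssen wir 1 Stammfunktion unserer Gleichung für den Ruck j(t) = -270·exp(-3·t) finden. Mit ∫j(t)dt und Anwendung von a(0) = 90, finden wir a(t) = 90·exp(-3·t). Aus der Gleichung für die Beschleunigung a(t) = 90·exp(-3·t), setzen wir t = 4.755373664869678 ein und erhalten a = 0.0000573515134927862.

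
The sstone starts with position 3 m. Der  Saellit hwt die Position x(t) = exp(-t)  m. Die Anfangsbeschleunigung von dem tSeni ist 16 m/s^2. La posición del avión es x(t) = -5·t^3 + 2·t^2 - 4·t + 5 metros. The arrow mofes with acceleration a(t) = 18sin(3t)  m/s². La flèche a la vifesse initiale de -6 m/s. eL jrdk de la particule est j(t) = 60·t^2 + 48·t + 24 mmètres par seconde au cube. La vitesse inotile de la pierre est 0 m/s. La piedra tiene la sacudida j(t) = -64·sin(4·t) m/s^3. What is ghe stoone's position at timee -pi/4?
We must find the antiderivative of our jerk equation j(t) = -64·sin(4·t) 3 times. Finding the integral of j(t) and using a(0) = 16: a(t) = 16·cos(4·t). The antiderivative of acceleration, with v(0) = 0, gives velocity: v(t) = 4·sin(4·t). The integral of velocity is position. Using x(0) = 3, we get x(t) = 4 - cos(4·t). Using x(t) = 4 - cos(4·t) and substituting t = -pi/4, we find x = 5.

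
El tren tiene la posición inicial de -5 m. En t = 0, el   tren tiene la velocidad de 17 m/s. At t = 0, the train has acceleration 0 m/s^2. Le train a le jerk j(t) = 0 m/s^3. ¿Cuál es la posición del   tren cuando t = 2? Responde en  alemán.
Um dies zu lösen, müssen wir 3 Stammfunktionen unserer Gleichung für den Ruck j(t) = 0 finden. Die Stammfunktion von dem Ruck ist die Beschleunigung. Mit a(0) = 0 erhalten wir a(t) = 0. Durch Integration von der Beschleunigung und Verwendung der Anfangsbedingung v(0) = 17, erhalten wir v(t) = 17. Die Stammfunktion von der Geschwindigkeit ist die Position. Mit x(0) = -5 erhalten wir x(t) = 17·t - 5. Mit x(t) = 17·t - 5 und Einsetzen von t = 2, finden wir x = 29.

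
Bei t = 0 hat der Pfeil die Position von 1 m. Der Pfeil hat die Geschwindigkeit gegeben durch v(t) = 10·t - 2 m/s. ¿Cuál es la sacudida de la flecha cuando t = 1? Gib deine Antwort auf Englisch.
Starting from velocity v(t) = 10·t - 2, we take 2 derivatives. Differentiating velocity, we get acceleration: a(t) = 10. Differentiating acceleration, we get jerk: j(t) = 0. From the given jerk equation j(t) = 0, we substitute t = 1 to get j = 0.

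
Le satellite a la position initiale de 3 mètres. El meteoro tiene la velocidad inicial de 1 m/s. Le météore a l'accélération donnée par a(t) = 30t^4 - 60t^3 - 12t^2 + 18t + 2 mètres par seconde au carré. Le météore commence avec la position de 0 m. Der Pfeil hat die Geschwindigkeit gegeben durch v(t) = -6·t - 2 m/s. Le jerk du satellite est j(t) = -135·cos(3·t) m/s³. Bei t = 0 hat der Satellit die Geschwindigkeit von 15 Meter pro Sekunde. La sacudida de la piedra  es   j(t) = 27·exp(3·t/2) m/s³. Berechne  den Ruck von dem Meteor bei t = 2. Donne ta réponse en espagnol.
Debemos derivar nuestra ecuación de la aceleración a(t) = 30·t^4 - 60·t^3 - 12·t^2 + 18·t + 2 1 vez. Derivando la aceleración, obtenemos la sacudida: j(t) = 120·t^3 - 180·t^2 - 24·t + 18. Tenemos la sacudida j(t) = 120·t^3 - 180·t^2 - 24·t + 18. Sustituyendo t = 2: j(2) = 210.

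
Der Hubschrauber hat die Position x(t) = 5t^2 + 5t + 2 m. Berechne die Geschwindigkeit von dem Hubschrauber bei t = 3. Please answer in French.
Nous devons dériver notre équation de la position x(t) = 5·t^2 + 5·t + 2 1 fois. La dérivée de la position donne la vitesse: v(t) = 10·t + 5. De l'équation de la vitesse v(t) = 10·t + 5, nous substituons t = 3 pour obtenir v = 35.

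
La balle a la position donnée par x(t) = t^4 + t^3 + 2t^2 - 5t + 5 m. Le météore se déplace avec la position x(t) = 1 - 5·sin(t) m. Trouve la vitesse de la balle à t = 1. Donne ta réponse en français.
Pour résoudre ceci, nous devons prendre 1 dérivée de notre équation de la position x(t) = t^4 + t^3 + 2·t^2 - 5·t + 5. La dérivée de la position donne la vitesse: v(t) = 4·t^3 + 3·t^2 + 4·t - 5. De l'équation de la vitesse v(t) = 4·t^3 + 3·t^2 + 4·t - 5, nous substituons t = 1 pour obtenir v = 6.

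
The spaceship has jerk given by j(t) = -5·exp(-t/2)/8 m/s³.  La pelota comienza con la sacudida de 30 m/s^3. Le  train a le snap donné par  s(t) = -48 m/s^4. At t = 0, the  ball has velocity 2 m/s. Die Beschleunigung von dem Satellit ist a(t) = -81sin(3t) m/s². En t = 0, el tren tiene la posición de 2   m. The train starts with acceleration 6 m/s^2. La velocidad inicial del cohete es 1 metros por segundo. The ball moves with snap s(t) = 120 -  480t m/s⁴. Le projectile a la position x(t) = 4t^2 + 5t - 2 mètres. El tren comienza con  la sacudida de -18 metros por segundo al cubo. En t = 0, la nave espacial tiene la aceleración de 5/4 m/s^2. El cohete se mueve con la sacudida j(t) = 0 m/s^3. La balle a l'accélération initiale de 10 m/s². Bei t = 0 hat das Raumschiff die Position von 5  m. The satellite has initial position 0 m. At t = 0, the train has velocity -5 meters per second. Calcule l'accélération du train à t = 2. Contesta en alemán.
Wir müssen unsere Gleichung für den Snap s(t) = -48 2-mal integrieren. Mit ∫s(t)dt und Anwendung von j(0) = -18, finden wir j(t) = -48·t - 18. Durch Integration von dem Ruck und Verwendung der Anfangsbedingung a(0) = 6, erhalten wir a(t) = -24·t^2 - 18·t + 6. Aus der Gleichung für die Beschleunigung a(t) = -24·t^2 - 18·t + 6, setzen wir t = 2 ein und erhalten a = -126.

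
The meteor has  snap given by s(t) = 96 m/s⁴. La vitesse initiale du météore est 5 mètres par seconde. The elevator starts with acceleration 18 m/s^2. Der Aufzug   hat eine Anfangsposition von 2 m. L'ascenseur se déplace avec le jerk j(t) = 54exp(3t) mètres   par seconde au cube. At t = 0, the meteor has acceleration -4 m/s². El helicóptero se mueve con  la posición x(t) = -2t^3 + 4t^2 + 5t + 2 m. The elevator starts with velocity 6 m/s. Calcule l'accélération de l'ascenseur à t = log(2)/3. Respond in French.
Nous devons intégrer notre équation du jerk j(t) = 54·exp(3·t) 1 fois. L'intégrale du jerk, avec a(0) = 18, donne l'accélération: a(t) = 18·exp(3·t). En utilisant a(t) = 18·exp(3·t) et en substituant t = log(2)/3, nous trouvons a = 36.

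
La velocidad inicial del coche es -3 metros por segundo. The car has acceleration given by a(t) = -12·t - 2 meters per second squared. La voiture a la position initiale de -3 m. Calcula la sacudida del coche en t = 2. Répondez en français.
En partant de l'accélération a(t) = -12·t - 2, nous prenons 1 dérivée. La dérivée de l'accélération donne le jerk: j(t) = -12. De l'équation du jerk j(t) = -12, nous substituons t = 2 pour obtenir j = -12.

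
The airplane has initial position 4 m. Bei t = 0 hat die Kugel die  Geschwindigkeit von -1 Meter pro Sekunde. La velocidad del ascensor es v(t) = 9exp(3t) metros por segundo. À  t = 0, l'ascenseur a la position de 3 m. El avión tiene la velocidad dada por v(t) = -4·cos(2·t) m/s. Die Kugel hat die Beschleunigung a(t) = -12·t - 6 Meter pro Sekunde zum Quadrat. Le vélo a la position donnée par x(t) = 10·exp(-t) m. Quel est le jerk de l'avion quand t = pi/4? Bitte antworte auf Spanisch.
Debemos derivar nuestra ecuación de la velocidad v(t) = -4·cos(2·t) 2 veces. Derivando la velocidad, obtenemos la aceleración: a(t) = 8·sin(2·t). La derivada de la aceleración da la sacudida: j(t) = 16·cos(2·t). Usando j(t) = 16·cos(2·t) y sustituyendo t = pi/4, encontramos j = 0.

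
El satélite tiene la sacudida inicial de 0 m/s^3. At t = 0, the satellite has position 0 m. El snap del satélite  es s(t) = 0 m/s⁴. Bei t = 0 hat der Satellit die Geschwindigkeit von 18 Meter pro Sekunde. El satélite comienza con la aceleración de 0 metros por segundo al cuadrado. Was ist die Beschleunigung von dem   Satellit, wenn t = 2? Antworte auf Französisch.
Pour résoudre ceci, nous devons prendre 2 intégrales de notre équation du snap s(t) = 0. L'intégrale du snap est le jerk. En utilisant j(0) = 0, nous obtenons j(t) = 0. L'intégrale du jerk est l'accélération. En utilisant a(0) = 0, nous obtenons a(t) = 0. En utilisant a(t) = 0 et en substituant t = 2, nous trouvons a = 0.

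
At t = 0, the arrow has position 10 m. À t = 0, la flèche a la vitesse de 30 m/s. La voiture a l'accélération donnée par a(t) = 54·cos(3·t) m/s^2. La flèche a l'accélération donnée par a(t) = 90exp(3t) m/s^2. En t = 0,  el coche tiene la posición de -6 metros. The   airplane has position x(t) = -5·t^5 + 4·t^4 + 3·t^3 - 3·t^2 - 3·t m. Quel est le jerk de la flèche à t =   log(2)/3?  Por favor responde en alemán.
Ausgehend von der Beschleunigung a(t) = 90·exp(3·t), nehmen wir 1 Ableitung. Durch Ableiten von der Beschleunigung erhalten wir den Ruck: j(t) = 270·exp(3·t). Mit j(t) = 270·exp(3·t) und Einsetzen von t = log(2)/3, finden wir j = 540.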